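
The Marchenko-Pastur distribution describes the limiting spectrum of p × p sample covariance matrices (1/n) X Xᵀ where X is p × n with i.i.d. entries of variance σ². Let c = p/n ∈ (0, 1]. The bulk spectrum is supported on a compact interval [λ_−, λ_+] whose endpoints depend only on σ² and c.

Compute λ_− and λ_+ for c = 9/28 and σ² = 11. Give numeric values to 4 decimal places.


c = 9/28 = 0.321429; √c = 0.566947.
λ_− = σ² (1 − √c)² = 11 · (1 − 0.566947)² = 11 · (0.433053)² = 2.062887.
λ_+ = σ² (1 + √c)² = 11 · (1 + 0.566947)² = 11 · (1.566947)² = 27.008542.

Rounded to 4 decimal places: λ_− ≈ 2.0629, λ_+ ≈ 27.0085.


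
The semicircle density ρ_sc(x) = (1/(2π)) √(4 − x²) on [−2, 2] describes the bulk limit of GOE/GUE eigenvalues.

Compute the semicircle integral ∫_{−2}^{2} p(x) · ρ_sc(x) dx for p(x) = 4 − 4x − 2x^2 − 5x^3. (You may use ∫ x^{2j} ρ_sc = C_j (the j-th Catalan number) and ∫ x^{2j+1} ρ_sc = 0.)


Write p(x) = Σ a_i x^i, split into monomials and integrate each against ρ_sc separately.
Using ∫ x^{2j} ρ_sc = C_j = (1/(j+1)) C(2j, j) (Catalan numbers) and ∫ x^{2j+1} ρ_sc = 0 (odd monomials vanish by symmetry):
  i = 0 (even): a_0 · C_{0} = 4 · 1 = 4
  i = 1 (odd): ∫ x^1 ρ_sc = 0 (vanishes)
  i = 2 (even): a_2 · C_{1} = -2 · 1 = -2
  i = 3 (odd): ∫ x^3 ρ_sc = 0 (vanishes)

Summing the contributions: ∫_{−2}^{2} p(x) ρ_sc(x) dx = 4 + (-2) = 2.


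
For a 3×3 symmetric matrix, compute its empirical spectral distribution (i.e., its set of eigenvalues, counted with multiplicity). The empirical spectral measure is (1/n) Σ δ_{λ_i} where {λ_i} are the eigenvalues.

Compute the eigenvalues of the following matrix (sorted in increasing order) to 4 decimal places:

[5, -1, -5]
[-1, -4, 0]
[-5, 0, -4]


Since M is real symmetric, all three eigenvalues are real; they are the roots of det(λI − M) = λ³ − (tr M) λ² + s λ − det M, where s is the sum of the principal 2×2 minors.
tr M = 5 + (-4) + (-4) = -3.
s = (5·(-4) − (-1)²) + (5·(-4) − (-5)²) + ((-4)·(-4) − 0²) = -21 + (-45) + 16 = -50.
det M (expand along row 1) = 5·16 − (-1)·4 + (-5)·(-20) = 184.
Characteristic polynomial: λ³ + 3λ² − 50λ − 184 = 0.
Substitute λ = y + (tr M)/3 = y − 1.000000 to remove the quadratic term: y³ + p·y + q = 0 with p = s − (tr M)²/3 = -53.000000 and q = −2(tr M)³/27 + (tr M)·s/3 − det M = -132.000000.
Three real roots ⇒ use the trigonometric (Viète) form: r = 2√(−p/3) = 8.406347, φ = arccos(3q/(p·r)) = arccos(0.888816) = 0.476041 rad.
y_k = r·cos(φ/3 − 2πk/3) for k = 0, 1, 2 gives y = 8.300735, -3.000000, -5.300735.
λ_k = y_k − 1.000000 gives λ = 7.3007, -4.0000, -6.3007 (check: the sum is -3.0000 = tr M).

Eigenvalues sorted in increasing order: [-6.3007, -4.0000, 7.3007].


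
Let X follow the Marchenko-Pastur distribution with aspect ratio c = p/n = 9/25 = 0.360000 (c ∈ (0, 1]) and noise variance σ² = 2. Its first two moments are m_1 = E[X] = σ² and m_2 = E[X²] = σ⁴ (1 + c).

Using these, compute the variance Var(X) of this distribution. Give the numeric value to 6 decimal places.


m_1 = E[X] = σ² = 2, so m_1² = 4.
m_2 = E[X²] = σ⁴ (1 + c) = 4 · (1 + 0.360000) = 4 · 1.360000 = 5.440000.
(Note m_2 − m_1² simplifies to c · σ⁴ = 0.360000 · 4.)

Var(X) = m_2 − m_1² = 5.440000 − 4 = 1.440000.


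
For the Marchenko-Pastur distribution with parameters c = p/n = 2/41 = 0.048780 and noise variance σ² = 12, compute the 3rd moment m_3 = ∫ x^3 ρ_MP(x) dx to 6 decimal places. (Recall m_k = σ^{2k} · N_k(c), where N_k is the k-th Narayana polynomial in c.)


E[X³] = σ⁶ (1 + 3c + c²) (third MP moment). With σ² = 12 (so σ⁶ = 1728) and c = 2/41 = 0.048780: E[X³] = 1728 · (1 + 3·0.048780 + (0.048780)²) = 1728 · 1.148721.

So E[X^3] = 1984.989887.


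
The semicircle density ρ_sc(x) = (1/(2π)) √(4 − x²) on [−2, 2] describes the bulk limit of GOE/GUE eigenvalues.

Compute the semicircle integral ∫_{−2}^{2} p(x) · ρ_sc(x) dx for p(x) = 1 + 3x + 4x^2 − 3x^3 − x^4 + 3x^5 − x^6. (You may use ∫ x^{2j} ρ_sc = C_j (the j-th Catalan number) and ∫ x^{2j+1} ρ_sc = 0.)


Write p(x) = Σ a_i x^i, split into monomials and integrate each against ρ_sc separately.
Using ∫ x^{2j} ρ_sc = C_j = (1/(j+1)) C(2j, j) (Catalan numbers) and ∫ x^{2j+1} ρ_sc = 0 (odd monomials vanish by symmetry):
  i = 0 (even): a_0 · C_{0} = 1 · 1 = 1
  i = 1 (odd): ∫ x^1 ρ_sc = 0 (vanishes)
  i = 2 (even): a_2 · C_{1} = 4 · 1 = 4
  i = 3 (odd): ∫ x^3 ρ_sc = 0 (vanishes)
  i = 4 (even): a_4 · C_{2} = -1 · 2 = -2
  i = 5 (odd): ∫ x^5 ρ_sc = 0 (vanishes)
  i = 6 (even): a_6 · C_{3} = -1 · 5 = -5

Summing the contributions: ∫_{−2}^{2} p(x) ρ_sc(x) dx = 1 + 4 + (-2) + (-5) = -2.


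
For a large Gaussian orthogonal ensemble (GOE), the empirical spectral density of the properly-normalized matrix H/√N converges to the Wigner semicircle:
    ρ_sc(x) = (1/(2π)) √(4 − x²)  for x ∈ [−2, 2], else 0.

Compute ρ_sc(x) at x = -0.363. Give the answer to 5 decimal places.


ρ_sc(x) = (1/(2π)) √(4 − x²). With x = -0.363:
  4 − x² = 4 − (-0.363)² = 4 − 0.131769 = 3.868231.
  √(4 − x²) = 1.966782.
  1/(2π) = 0.159155.
  ρ_sc(-0.363) = 0.159155 · 1.966782 = 0.313023.

Rounded to 5 decimal places: ρ_sc(-0.363) ≈ 0.31302.


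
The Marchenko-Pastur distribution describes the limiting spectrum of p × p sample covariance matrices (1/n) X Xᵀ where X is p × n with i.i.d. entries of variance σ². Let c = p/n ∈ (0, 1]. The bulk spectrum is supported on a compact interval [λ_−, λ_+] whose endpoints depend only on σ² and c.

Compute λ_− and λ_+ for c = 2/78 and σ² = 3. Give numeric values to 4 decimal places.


c = 2/78 = 0.025641; √c = 0.160128.
λ_− = σ² (1 − √c)² = 3 · (1 − 0.160128)² = 3 · (0.839872)² = 2.116154.
λ_+ = σ² (1 + √c)² = 3 · (1 + 0.160128)² = 3 · (1.160128)² = 4.037692.

Rounded to 4 decimal places: λ_− ≈ 2.1162, λ_+ ≈ 4.0377.


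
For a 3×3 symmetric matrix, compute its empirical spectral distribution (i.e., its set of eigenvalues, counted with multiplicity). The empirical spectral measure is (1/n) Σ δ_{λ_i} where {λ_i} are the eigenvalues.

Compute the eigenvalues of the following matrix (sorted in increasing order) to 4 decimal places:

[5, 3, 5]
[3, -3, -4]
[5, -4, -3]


Since M is real symmetric, all three eigenvalues are real; they are the roots of det(λI − M) = λ³ − (tr M) λ² + s λ − det M, where s is the sum of the principal 2×2 minors.
tr M = 5 + (-3) + (-3) = -1.
s = (5·(-3) − 3²) + (5·(-3) − 5²) + ((-3)·(-3) − (-4)²) = -24 + (-40) + (-7) = -71.
det M (expand along row 1) = 5·(-7) − 3·11 + 5·3 = -53.
Characteristic polynomial: λ³ + λ² − 71λ + 53 = 0.
Substitute λ = y + (tr M)/3 = y − 0.333333 to remove the quadratic term: y³ + p·y + q = 0 with p = s − (tr M)²/3 = -71.333333 and q = −2(tr M)³/27 + (tr M)·s/3 − det M = 76.740741.
Three real roots ⇒ use the trigonometric (Viète) form: r = 2√(−p/3) = 9.752493, φ = arccos(3q/(p·r)) = arccos(-0.330932) = 1.908088 rad.
y_k = r·cos(φ/3 − 2πk/3) for k = 0, 1, 2 gives y = 7.845498, 1.094168, -8.939666.
λ_k = y_k − 0.333333 gives λ = 7.5122, 0.7608, -9.2730 (check: the sum is -1.0000 = tr M).

Eigenvalues sorted in increasing order: [-9.2730, 0.7608, 7.5122].


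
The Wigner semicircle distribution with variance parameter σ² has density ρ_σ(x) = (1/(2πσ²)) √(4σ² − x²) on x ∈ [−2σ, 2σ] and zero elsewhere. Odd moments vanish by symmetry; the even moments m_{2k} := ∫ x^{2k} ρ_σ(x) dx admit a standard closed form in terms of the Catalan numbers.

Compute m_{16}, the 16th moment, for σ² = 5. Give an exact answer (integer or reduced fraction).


By the scaled semicircle moment identity, m_{2k} = σ^{2k} · C_k with k = 8.
C_8 = (1/(k+1)) · C(2k, k) = (1/9) · C(16, 8) = (1/9) · 12870 = 1430.
σ^{2k} = (σ²)^k = (5)^8 = 390625.

Therefore m_{16} = σ^{16} · C_8 = 390625 · 1430 = 558593750.


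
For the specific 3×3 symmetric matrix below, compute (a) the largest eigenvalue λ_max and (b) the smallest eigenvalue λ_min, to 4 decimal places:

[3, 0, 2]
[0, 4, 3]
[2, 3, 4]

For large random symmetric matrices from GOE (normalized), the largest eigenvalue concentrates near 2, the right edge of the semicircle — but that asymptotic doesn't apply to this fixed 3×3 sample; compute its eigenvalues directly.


Since M is real symmetric, all three eigenvalues are real; they are the roots of det(λI − M) = λ³ − (tr M) λ² + s λ − det M, where s is the sum of the principal 2×2 minors.
tr M = 3 + 4 + 4 = 11.
s = (3·4 − 0²) + (3·4 − 2²) + (4·4 − 3²) = 12 + 8 + 7 = 27.
det M (expand along row 1) = 3·7 − 0·(-6) + 2·(-8) = 5.
Characteristic polynomial: λ³ − 11λ² + 27λ − 5 = 0.
Substitute λ = y + (tr M)/3 = y + 3.666667 to remove the quadratic term: y³ + p·y + q = 0 with p = s − (tr M)²/3 = -13.333333 and q = −2(tr M)³/27 + (tr M)·s/3 − det M = -4.592593.
Three real roots ⇒ use the trigonometric (Viète) form: r = 2√(−p/3) = 4.216370, φ = arccos(3q/(p·r)) = arccos(0.245077) = 1.323198 rad.
y_k = r·cos(φ/3 − 2πk/3) for k = 0, 1, 2 gives y = 3.812852, -0.347594, -3.465257.
λ_k = y_k + 3.666667 gives λ = 7.4795, 3.3191, 0.2014 (check: the sum is 11.0000 = tr M).

Hence λ_max = 7.4795 and λ_min = 0.2014.


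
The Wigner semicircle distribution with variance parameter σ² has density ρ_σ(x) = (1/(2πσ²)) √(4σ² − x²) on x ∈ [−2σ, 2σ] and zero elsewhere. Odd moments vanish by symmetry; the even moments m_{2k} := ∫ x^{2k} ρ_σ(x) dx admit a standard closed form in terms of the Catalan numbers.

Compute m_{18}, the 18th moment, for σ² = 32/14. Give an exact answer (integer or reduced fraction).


By the scaled semicircle moment identity, m_{2k} = σ^{2k} · C_k with k = 9.
C_9 = (1/(k+1)) · C(2k, k) = (1/10) · C(18, 9) = (1/10) · 48620 = 4862.
σ^{2k} = (σ²)^k = (32/14)^9 = 68719476736/40353607.

Therefore m_{18} = σ^{18} · C_9 = (68719476736/40353607) · 4862 = 334114095890432/40353607.


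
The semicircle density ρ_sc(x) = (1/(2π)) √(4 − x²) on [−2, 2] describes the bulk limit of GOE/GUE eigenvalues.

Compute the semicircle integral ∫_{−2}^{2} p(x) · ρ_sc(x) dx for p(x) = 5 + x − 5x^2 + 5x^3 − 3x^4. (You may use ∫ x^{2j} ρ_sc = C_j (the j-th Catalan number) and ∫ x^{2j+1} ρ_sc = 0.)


Write p(x) = Σ a_i x^i, split into monomials and integrate each against ρ_sc separately.
Using ∫ x^{2j} ρ_sc = C_j = (1/(j+1)) C(2j, j) (Catalan numbers) and ∫ x^{2j+1} ρ_sc = 0 (odd monomials vanish by symmetry):
  i = 0 (even): a_0 · C_{0} = 5 · 1 = 5
  i = 1 (odd): ∫ x^1 ρ_sc = 0 (vanishes)
  i = 2 (even): a_2 · C_{1} = -5 · 1 = -5
  i = 3 (odd): ∫ x^3 ρ_sc = 0 (vanishes)
  i = 4 (even): a_4 · C_{2} = -3 · 2 = -6

Summing the contributions: ∫_{−2}^{2} p(x) ρ_sc(x) dx = 5 + (-5) + (-6) = -6.


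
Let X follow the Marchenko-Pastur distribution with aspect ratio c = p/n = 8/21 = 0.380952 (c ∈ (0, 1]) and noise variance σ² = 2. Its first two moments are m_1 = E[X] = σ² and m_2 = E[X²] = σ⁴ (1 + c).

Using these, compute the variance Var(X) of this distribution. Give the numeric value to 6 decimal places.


m_1 = E[X] = σ² = 2, so m_1² = 4.
m_2 = E[X²] = σ⁴ (1 + c) = 4 · (1 + 0.380952) = 4 · 1.380952 = 5.523810.
(Note m_2 − m_1² simplifies to c · σ⁴ = 0.380952 · 4.)

Var(X) = m_2 − m_1² = 5.523810 − 4 = 1.523810.


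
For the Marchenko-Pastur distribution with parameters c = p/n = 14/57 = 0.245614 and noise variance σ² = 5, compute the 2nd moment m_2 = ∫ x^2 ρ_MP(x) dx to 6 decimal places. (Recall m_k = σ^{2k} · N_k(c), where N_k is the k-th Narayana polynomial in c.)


E[X²] = σ⁴ (1 + c) (second MP moment). With σ² = 5 (so σ⁴ = 25) and c = 14/57 = 0.245614: E[X²] = 25 · (1 + 0.245614) = 25 · 1.245614.

So E[X^2] = 31.140351.


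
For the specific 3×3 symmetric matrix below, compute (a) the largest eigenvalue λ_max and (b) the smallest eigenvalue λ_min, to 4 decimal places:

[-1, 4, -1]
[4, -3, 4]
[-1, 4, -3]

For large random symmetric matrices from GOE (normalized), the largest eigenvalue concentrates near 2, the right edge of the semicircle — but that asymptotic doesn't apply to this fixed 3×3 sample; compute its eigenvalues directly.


Since M is real symmetric, all three eigenvalues are real; they are the roots of det(λI − M) = λ³ − (tr M) λ² + s λ − det M, where s is the sum of the principal 2×2 minors.
tr M = -1 + (-3) + (-3) = -7.
s = ((-1)·(-3) − 4²) + ((-1)·(-3) − (-1)²) + ((-3)·(-3) − 4²) = -13 + 2 + (-7) = -18.
det M (expand along row 1) = (-1)·(-7) − 4·(-8) + (-1)·13 = 26.
Characteristic polynomial: λ³ + 7λ² − 18λ − 26 = 0.
Substitute λ = y + (tr M)/3 = y − 2.333333 to remove the quadratic term: y³ + p·y + q = 0 with p = s − (tr M)²/3 = -34.333333 and q = −2(tr M)³/27 + (tr M)·s/3 − det M = 41.407407.
Three real roots ⇒ use the trigonometric (Viète) form: r = 2√(−p/3) = 6.765928, φ = arccos(3q/(p·r)) = arccos(-0.534756) = 2.135016 rad.
y_k = r·cos(φ/3 − 2πk/3) for k = 0, 1, 2 gives y = 5.123641, 1.265001, -6.388642.
λ_k = y_k − 2.333333 gives λ = 2.7903, -1.0683, -8.7220 (check: the sum is -7.0000 = tr M).

Hence λ_max = 2.7903 and λ_min = -8.7220.


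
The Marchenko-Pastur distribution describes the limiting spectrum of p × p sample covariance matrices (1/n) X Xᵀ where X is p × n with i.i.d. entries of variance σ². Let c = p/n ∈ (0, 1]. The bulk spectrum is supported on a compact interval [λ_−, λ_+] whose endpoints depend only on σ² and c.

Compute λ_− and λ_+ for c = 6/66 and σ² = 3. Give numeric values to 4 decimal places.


c = 6/66 = 0.090909; √c = 0.301511.
λ_− = σ² (1 − √c)² = 3 · (1 − 0.301511)² = 3 · (0.698489)² = 1.463659.
λ_+ = σ² (1 + √c)² = 3 · (1 + 0.301511)² = 3 · (1.301511)² = 5.081795.

Rounded to 4 decimal places: λ_− ≈ 1.4637, λ_+ ≈ 5.0818.


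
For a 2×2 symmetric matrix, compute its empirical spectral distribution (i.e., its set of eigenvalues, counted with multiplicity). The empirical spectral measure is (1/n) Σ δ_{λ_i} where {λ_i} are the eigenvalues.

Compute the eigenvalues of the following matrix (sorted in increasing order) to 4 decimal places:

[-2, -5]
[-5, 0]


Since M is real symmetric, both eigenvalues are real; they are the roots of det(λI − M) = λ² − (tr M) λ + det M.
tr M = -2 + 0 = -2.
det M = (-2)·0 − (-5)² = 0 − 25 = -25.
Characteristic polynomial: λ² + 2λ − 25 = 0.
Discriminant Δ = (tr M)² − 4·det M = 4 − (-100) = 104; √Δ = 10.198039.
λ = (tr M ± √Δ)/2 = (-2 ± 10.198039)/2, giving (tr M − √Δ)/2 = -6.0990 and (tr M + √Δ)/2 = 4.0990.

Eigenvalues sorted in increasing order: [-6.0990, 4.0990].


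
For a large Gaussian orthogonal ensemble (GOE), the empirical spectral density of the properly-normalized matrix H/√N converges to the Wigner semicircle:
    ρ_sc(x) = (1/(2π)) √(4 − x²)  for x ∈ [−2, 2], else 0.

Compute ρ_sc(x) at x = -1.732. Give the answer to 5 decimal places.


ρ_sc(x) = (1/(2π)) √(4 − x²). With x = -1.732:
  4 − x² = 4 − (-1.732)² = 4 − 2.999824 = 1.000176.
  √(4 − x²) = 1.000088.
  1/(2π) = 0.159155.
  ρ_sc(-1.732) = 0.159155 · 1.000088 = 0.159169.

Rounded to 5 decimal places: ρ_sc(-1.732) ≈ 0.15917.


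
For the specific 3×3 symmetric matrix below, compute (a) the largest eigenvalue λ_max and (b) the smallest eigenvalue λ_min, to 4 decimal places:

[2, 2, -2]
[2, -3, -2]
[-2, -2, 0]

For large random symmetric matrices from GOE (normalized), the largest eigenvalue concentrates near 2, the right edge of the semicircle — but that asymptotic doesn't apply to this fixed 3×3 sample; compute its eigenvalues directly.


Since M is real symmetric, all three eigenvalues are real; they are the roots of det(λI − M) = λ³ − (tr M) λ² + s λ − det M, where s is the sum of the principal 2×2 minors.
tr M = 2 + (-3) + 0 = -1.
s = (2·(-3) − 2²) + (2·0 − (-2)²) + ((-3)·0 − (-2)²) = -10 + (-4) + (-4) = -18.
det M (expand along row 1) = 2·(-4) − 2·(-4) + (-2)·(-10) = 20.
Characteristic polynomial: λ³ + λ² − 18λ − 20 = 0.
Substitute λ = y + (tr M)/3 = y − 0.333333 to remove the quadratic term: y³ + p·y + q = 0 with p = s − (tr M)²/3 = -18.333333 and q = −2(tr M)³/27 + (tr M)·s/3 − det M = -13.925926.
Three real roots ⇒ use the trigonometric (Viète) form: r = 2√(−p/3) = 4.944132, φ = arccos(3q/(p·r)) = arccos(0.460908) = 1.091779 rad.
y_k = r·cos(φ/3 − 2πk/3) for k = 0, 1, 2 gives y = 4.620324, -0.786092, -3.834232.
λ_k = y_k − 0.333333 gives λ = 4.2870, -1.1194, -4.1676 (check: the sum is -1.0000 = tr M).

Hence λ_max = 4.2870 and λ_min = -4.1676.


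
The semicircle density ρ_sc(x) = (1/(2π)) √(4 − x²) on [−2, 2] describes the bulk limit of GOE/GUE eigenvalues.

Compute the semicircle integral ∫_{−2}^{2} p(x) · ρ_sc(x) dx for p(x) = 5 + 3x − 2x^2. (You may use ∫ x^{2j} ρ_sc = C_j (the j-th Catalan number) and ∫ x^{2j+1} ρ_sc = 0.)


Write p(x) = Σ a_i x^i, split into monomials and integrate each against ρ_sc separately.
Using ∫ x^{2j} ρ_sc = C_j = (1/(j+1)) C(2j, j) (Catalan numbers) and ∫ x^{2j+1} ρ_sc = 0 (odd monomials vanish by symmetry):
  i = 0 (even): a_0 · C_{0} = 5 · 1 = 5
  i = 1 (odd): ∫ x^1 ρ_sc = 0 (vanishes)
  i = 2 (even): a_2 · C_{1} = -2 · 1 = -2

Summing the contributions: ∫_{−2}^{2} p(x) ρ_sc(x) dx = 5 + (-2) = 3.


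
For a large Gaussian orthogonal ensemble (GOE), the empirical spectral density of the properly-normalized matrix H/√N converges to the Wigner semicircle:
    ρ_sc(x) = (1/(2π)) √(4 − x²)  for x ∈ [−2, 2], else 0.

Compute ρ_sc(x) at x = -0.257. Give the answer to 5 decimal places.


ρ_sc(x) = (1/(2π)) √(4 − x²). With x = -0.257:
  4 − x² = 4 − (-0.257)² = 4 − 0.066049 = 3.933951.
  √(4 − x²) = 1.983419.
  1/(2π) = 0.159155.
  ρ_sc(-0.257) = 0.159155 · 1.983419 = 0.315671.

Rounded to 5 decimal places: ρ_sc(-0.257) ≈ 0.31567.


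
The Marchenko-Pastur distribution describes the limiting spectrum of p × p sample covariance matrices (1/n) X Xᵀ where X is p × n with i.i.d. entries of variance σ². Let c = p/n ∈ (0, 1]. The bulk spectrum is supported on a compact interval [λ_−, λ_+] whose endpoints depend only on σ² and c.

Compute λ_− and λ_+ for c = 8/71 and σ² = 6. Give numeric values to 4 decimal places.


c = 8/71 = 0.112676; √c = 0.335673.
λ_− = σ² (1 − √c)² = 6 · (1 − 0.335673)² = 6 · (0.664327)² = 2.647986.
λ_+ = σ² (1 + √c)² = 6 · (1 + 0.335673)² = 6 · (1.335673)² = 10.704127.

Rounded to 4 decimal places: λ_− ≈ 2.6480, λ_+ ≈ 10.7041.


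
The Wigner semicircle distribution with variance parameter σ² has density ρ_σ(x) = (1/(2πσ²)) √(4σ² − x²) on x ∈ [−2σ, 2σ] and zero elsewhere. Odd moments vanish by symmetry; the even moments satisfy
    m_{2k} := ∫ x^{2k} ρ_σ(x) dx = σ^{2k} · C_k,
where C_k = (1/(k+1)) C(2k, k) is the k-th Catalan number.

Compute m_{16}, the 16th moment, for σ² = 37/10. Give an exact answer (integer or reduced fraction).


By the scaled semicircle moment identity, m_{2k} = σ^{2k} · C_k with k = 8.
C_8 = (1/(k+1)) · C(2k, k) = (1/9) · C(16, 8) = (1/9) · 12870 = 1430.
σ^{2k} = (σ²)^k = (37/10)^8 = 3512479453921/100000000.

Therefore m_{16} = σ^{16} · C_8 = (3512479453921/100000000) · 1430 = 502284561910703/10000000.


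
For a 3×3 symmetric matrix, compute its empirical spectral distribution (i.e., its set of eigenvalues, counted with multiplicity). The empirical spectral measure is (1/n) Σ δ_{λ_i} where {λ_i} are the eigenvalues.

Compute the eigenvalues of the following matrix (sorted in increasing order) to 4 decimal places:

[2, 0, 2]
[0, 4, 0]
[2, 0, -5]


Since M is real symmetric, all three eigenvalues are real; they are the roots of det(λI − M) = λ³ − (tr M) λ² + s λ − det M, where s is the sum of the principal 2×2 minors.
tr M = 2 + 4 + (-5) = 1.
s = (2·4 − 0²) + (2·(-5) − 2²) + (4·(-5) − 0²) = 8 + (-14) + (-20) = -26.
det M (expand along row 1) = 2·(-20) − 0·0 + 2·(-8) = -56.
Characteristic polynomial: λ³ − λ² − 26λ + 56 = 0.
Substitute λ = y + (tr M)/3 = y + 0.333333 to remove the quadratic term: y³ + p·y + q = 0 with p = s − (tr M)²/3 = -26.333333 and q = −2(tr M)³/27 + (tr M)·s/3 − det M = 47.259259.
Three real roots ⇒ use the trigonometric (Viète) form: r = 2√(−p/3) = 5.925463, φ = arccos(3q/(p·r)) = arccos(-0.908615) = 2.710753 rad.
y_k = r·cos(φ/3 − 2πk/3) for k = 0, 1, 2 gives y = 3.666667, 2.197796, -5.864462.
λ_k = y_k + 0.333333 gives λ = 4.0000, 2.5311, -5.5311 (check: the sum is 1.0000 = tr M).

Eigenvalues sorted in increasing order: [-5.5311, 2.5311, 4.0000].


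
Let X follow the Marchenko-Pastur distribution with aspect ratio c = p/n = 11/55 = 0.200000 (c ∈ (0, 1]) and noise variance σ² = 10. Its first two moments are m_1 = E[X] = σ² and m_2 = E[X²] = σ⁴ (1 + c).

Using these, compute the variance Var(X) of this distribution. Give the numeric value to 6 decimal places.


m_1 = E[X] = σ² = 10, so m_1² = 100.
m_2 = E[X²] = σ⁴ (1 + c) = 100 · (1 + 0.200000) = 100 · 1.200000 = 120.000000.
(Note m_2 − m_1² simplifies to c · σ⁴ = 0.200000 · 100.)

Var(X) = m_2 − m_1² = 120.000000 − 100 = 20.000000.


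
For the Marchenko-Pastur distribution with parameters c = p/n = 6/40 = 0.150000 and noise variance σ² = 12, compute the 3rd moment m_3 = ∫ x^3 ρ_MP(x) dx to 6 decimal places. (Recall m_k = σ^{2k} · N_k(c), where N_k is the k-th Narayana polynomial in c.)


E[X³] = σ⁶ (1 + 3c + c²) (third MP moment). With σ² = 12 (so σ⁶ = 1728) and c = 6/40 = 0.150000: E[X³] = 1728 · (1 + 3·0.150000 + (0.150000)²) = 1728 · 1.472500.

So E[X^3] = 2544.480000.


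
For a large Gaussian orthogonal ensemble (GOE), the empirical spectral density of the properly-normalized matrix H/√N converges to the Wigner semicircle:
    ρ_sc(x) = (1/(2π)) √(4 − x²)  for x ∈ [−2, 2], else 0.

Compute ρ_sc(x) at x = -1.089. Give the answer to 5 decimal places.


ρ_sc(x) = (1/(2π)) √(4 − x²). With x = -1.089:
  4 − x² = 4 − (-1.089)² = 4 − 1.185921 = 2.814079.
  √(4 − x²) = 1.677522.
  1/(2π) = 0.159155.
  ρ_sc(-1.089) = 0.159155 · 1.677522 = 0.266986.

Rounded to 5 decimal places: ρ_sc(-1.089) ≈ 0.26699.


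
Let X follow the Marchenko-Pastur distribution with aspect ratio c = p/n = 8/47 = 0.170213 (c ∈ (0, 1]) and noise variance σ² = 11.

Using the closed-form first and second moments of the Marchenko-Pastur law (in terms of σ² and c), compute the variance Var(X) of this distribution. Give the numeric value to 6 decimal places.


Recall the MP moments m_1 = E[X] = σ² and m_2 = E[X²] = σ⁴ (1 + c).
m_1 = E[X] = σ² = 11, so m_1² = 121.
m_2 = E[X²] = σ⁴ (1 + c) = 121 · (1 + 0.170213) = 121 · 1.170213 = 141.595745.
(Note m_2 − m_1² simplifies to c · σ⁴ = 0.170213 · 121.)

Var(X) = m_2 − m_1² = 141.595745 − 121 = 20.595745.


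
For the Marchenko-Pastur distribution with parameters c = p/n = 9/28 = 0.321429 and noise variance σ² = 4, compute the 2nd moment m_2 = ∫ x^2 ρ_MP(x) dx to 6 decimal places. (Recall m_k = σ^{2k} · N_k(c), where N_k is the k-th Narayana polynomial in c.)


E[X²] = σ⁴ (1 + c) (second MP moment). With σ² = 4 (so σ⁴ = 16) and c = 9/28 = 0.321429: E[X²] = 16 · (1 + 0.321429) = 16 · 1.321429.

So E[X^2] = 21.142857.


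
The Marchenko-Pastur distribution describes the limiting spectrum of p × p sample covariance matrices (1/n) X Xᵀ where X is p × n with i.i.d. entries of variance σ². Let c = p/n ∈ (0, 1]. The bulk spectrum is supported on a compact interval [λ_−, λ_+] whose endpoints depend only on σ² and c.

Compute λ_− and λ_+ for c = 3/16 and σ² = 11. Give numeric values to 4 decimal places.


c = 3/16 = 0.187500; √c = 0.433013.
λ_− = σ² (1 − √c)² = 11 · (1 − 0.433013)² = 11 · (0.566987)² = 3.536221.
λ_+ = σ² (1 + √c)² = 11 · (1 + 0.433013)² = 11 · (1.433013)² = 22.588779.

Rounded to 4 decimal places: λ_− ≈ 3.5362, λ_+ ≈ 22.5888.


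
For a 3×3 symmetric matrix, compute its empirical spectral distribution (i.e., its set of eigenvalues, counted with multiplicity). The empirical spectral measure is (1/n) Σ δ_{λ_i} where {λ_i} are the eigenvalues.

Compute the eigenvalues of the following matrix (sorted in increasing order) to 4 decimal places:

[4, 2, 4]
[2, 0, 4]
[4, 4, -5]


Since M is real symmetric, all three eigenvalues are real; they are the roots of det(λI − M) = λ³ − (tr M) λ² + s λ − det M, where s is the sum of the principal 2×2 minors.
tr M = 4 + 0 + (-5) = -1.
s = (4·0 − 2²) + (4·(-5) − 4²) + (0·(-5) − 4²) = -4 + (-36) + (-16) = -56.
det M (expand along row 1) = 4·(-16) − 2·(-26) + 4·8 = 20.
Characteristic polynomial: λ³ + λ² − 56λ − 20 = 0.
Substitute λ = y + (tr M)/3 = y − 0.333333 to remove the quadratic term: y³ + p·y + q = 0 with p = s − (tr M)²/3 = -56.333333 and q = −2(tr M)³/27 + (tr M)·s/3 − det M = -1.259259.
Three real roots ⇒ use the trigonometric (Viète) form: r = 2√(−p/3) = 8.666667, φ = arccos(3q/(p·r)) = arccos(0.007738) = 1.563058 rad.
y_k = r·cos(φ/3 − 2πk/3) for k = 0, 1, 2 gives y = 7.516705, -0.022354, -7.494352.
λ_k = y_k − 0.333333 gives λ = 7.1834, -0.3557, -7.8277 (check: the sum is -1.0000 = tr M).

Eigenvalues sorted in increasing order: [-7.8277, -0.3557, 7.1834].


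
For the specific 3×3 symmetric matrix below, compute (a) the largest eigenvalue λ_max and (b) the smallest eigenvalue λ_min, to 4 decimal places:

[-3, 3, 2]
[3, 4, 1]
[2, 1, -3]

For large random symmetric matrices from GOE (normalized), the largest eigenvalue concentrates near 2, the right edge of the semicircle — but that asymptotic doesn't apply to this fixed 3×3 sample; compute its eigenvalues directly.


Since M is real symmetric, all three eigenvalues are real; they are the roots of det(λI − M) = λ³ − (tr M) λ² + s λ − det M, where s is the sum of the principal 2×2 minors.
tr M = -3 + 4 + (-3) = -2.
s = ((-3)·4 − 3²) + ((-3)·(-3) − 2²) + (4·(-3) − 1²) = -21 + 5 + (-13) = -29.
det M (expand along row 1) = (-3)·(-13) − 3·(-11) + 2·(-5) = 62.
Characteristic polynomial: λ³ + 2λ² − 29λ − 62 = 0.
Substitute λ = y + (tr M)/3 = y − 0.666667 to remove the quadratic term: y³ + p·y + q = 0 with p = s − (tr M)²/3 = -30.333333 and q = −2(tr M)³/27 + (tr M)·s/3 − det M = -42.074074.
Three real roots ⇒ use the trigonometric (Viète) form: r = 2√(−p/3) = 6.359595, φ = arccos(3q/(p·r)) = arccos(0.654314) = 0.857521 rad.
y_k = r·cos(φ/3 − 2πk/3) for k = 0, 1, 2 gives y = 6.101554, -1.497841, -4.603713.
λ_k = y_k − 0.666667 gives λ = 5.4349, -2.1645, -5.2704 (check: the sum is -2.0000 = tr M).

Hence λ_max = 5.4349 and λ_min = -5.2704.


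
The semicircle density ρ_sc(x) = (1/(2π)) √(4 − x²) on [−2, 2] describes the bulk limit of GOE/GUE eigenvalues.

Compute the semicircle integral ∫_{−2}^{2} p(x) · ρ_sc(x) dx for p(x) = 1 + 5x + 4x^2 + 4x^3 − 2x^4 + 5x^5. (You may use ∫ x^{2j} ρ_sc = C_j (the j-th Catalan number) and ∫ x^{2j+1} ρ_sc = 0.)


Write p(x) = Σ a_i x^i, split into monomials and integrate each against ρ_sc separately.
Using ∫ x^{2j} ρ_sc = C_j = (1/(j+1)) C(2j, j) (Catalan numbers) and ∫ x^{2j+1} ρ_sc = 0 (odd monomials vanish by symmetry):
  i = 0 (even): a_0 · C_{0} = 1 · 1 = 1
  i = 1 (odd): ∫ x^1 ρ_sc = 0 (vanishes)
  i = 2 (even): a_2 · C_{1} = 4 · 1 = 4
  i = 3 (odd): ∫ x^3 ρ_sc = 0 (vanishes)
  i = 4 (even): a_4 · C_{2} = -2 · 2 = -4
  i = 5 (odd): ∫ x^5 ρ_sc = 0 (vanishes)

Summing the contributions: ∫_{−2}^{2} p(x) ρ_sc(x) dx = 1 + 4 + (-4) = 1.


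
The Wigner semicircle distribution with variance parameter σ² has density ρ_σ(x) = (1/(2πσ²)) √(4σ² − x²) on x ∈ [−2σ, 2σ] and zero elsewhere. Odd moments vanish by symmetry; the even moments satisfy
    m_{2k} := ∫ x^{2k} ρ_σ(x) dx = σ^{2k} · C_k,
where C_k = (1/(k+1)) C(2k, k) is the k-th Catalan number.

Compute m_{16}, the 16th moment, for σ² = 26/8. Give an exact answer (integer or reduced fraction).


By the scaled semicircle moment identity, m_{2k} = σ^{2k} · C_k with k = 8.
C_8 = (1/(k+1)) · C(2k, k) = (1/9) · C(16, 8) = (1/9) · 12870 = 1430.
σ^{2k} = (σ²)^k = (26/8)^8 = 815730721/65536.

Therefore m_{16} = σ^{16} · C_8 = (815730721/65536) · 1430 = 583247465515/32768.


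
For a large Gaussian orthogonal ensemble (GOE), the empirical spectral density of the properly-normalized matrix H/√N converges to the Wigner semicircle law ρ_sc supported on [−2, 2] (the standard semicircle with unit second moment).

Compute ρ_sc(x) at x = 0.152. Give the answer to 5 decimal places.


ρ_sc(x) = (1/(2π)) √(4 − x²). With x = 0.152:
  4 − x² = 4 − (0.152)² = 4 − 0.023104 = 3.976896.
  √(4 − x²) = 1.994216.
  1/(2π) = 0.159155.
  ρ_sc(0.152) = 0.159155 · 1.994216 = 0.317389.

Rounded to 5 decimal places: ρ_sc(0.152) ≈ 0.31739.


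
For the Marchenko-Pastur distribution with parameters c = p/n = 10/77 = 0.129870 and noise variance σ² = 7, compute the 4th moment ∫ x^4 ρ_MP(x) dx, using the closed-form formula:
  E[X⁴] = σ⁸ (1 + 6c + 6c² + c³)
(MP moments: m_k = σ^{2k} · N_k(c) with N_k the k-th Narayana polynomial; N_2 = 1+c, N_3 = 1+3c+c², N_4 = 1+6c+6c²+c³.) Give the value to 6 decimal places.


E[X⁴] = σ⁸ (1 + 6c + 6c² + c³) (fourth MP moment). With σ² = 7 (so σ⁸ = 2401) and c = 10/77 = 0.129870: E[X⁴] = 2401 · (1 + 6·0.129870 + 6·(0.129870)² + (0.129870)³) = 2401 · 1.882609.

So E[X^4] = 4520.143501.


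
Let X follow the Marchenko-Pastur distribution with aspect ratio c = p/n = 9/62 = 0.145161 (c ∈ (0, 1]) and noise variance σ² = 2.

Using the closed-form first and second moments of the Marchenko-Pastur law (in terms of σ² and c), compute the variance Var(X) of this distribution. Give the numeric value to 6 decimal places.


Recall the MP moments m_1 = E[X] = σ² and m_2 = E[X²] = σ⁴ (1 + c).
m_1 = E[X] = σ² = 2, so m_1² = 4.
m_2 = E[X²] = σ⁴ (1 + c) = 4 · (1 + 0.145161) = 4 · 1.145161 = 4.580645.
(Note m_2 − m_1² simplifies to c · σ⁴ = 0.145161 · 4.)

Var(X) = m_2 − m_1² = 4.580645 − 4 = 0.580645.


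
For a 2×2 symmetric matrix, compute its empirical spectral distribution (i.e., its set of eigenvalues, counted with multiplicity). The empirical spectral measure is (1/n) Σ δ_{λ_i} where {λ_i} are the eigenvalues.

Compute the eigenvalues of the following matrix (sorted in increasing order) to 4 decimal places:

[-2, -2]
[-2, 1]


Since M is real symmetric, both eigenvalues are real; they are the roots of det(λI − M) = λ² − (tr M) λ + det M.
tr M = -2 + 1 = -1.
det M = (-2)·1 − (-2)² = -2 − 4 = -6.
Characteristic polynomial: λ² + λ − 6 = 0.
Discriminant Δ = (tr M)² − 4·det M = 1 − (-24) = 25; √Δ = 5.000000.
λ = (tr M ± √Δ)/2 = (-1 ± 5.000000)/2, giving (tr M − √Δ)/2 = -3.0000 and (tr M + √Δ)/2 = 2.0000.

Eigenvalues sorted in increasing order: [-3.0000, 2.0000].


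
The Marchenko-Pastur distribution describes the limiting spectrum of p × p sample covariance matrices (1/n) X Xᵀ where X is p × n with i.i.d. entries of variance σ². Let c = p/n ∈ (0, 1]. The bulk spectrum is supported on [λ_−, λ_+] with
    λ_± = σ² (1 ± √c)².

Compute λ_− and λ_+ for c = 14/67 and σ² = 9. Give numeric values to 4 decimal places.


c = 14/67 = 0.208955; √c = 0.457116.
λ_− = σ² (1 − √c)² = 9 · (1 − 0.457116)² = 9 · (0.542884)² = 2.652505.
λ_+ = σ² (1 + √c)² = 9 · (1 + 0.457116)² = 9 · (1.457116)² = 19.108689.

Rounded to 4 decimal places: λ_− ≈ 2.6525, λ_+ ≈ 19.1087.


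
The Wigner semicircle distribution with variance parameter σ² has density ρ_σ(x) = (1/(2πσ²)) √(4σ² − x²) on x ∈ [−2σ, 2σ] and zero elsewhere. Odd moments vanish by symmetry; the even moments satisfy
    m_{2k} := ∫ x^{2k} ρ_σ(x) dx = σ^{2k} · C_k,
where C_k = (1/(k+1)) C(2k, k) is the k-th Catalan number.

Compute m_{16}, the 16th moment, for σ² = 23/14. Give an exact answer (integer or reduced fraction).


By the scaled semicircle moment identity, m_{2k} = σ^{2k} · C_k with k = 8.
C_8 = (1/(k+1)) · C(2k, k) = (1/9) · C(16, 8) = (1/9) · 12870 = 1430.
σ^{2k} = (σ²)^k = (23/14)^8 = 78310985281/1475789056.

Therefore m_{16} = σ^{16} · C_8 = (78310985281/1475789056) · 1430 = 55992354475915/737894528.


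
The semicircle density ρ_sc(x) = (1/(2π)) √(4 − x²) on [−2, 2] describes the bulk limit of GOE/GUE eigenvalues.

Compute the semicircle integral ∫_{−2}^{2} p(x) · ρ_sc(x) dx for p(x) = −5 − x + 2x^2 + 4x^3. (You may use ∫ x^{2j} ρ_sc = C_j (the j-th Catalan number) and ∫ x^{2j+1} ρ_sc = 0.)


Write p(x) = Σ a_i x^i, split into monomials and integrate each against ρ_sc separately.
Using ∫ x^{2j} ρ_sc = C_j = (1/(j+1)) C(2j, j) (Catalan numbers) and ∫ x^{2j+1} ρ_sc = 0 (odd monomials vanish by symmetry):
  i = 0 (even): a_0 · C_{0} = -5 · 1 = -5
  i = 1 (odd): ∫ x^1 ρ_sc = 0 (vanishes)
  i = 2 (even): a_2 · C_{1} = 2 · 1 = 2
  i = 3 (odd): ∫ x^3 ρ_sc = 0 (vanishes)

Summing the contributions: ∫_{−2}^{2} p(x) ρ_sc(x) dx = (-5) + 2 = -3.


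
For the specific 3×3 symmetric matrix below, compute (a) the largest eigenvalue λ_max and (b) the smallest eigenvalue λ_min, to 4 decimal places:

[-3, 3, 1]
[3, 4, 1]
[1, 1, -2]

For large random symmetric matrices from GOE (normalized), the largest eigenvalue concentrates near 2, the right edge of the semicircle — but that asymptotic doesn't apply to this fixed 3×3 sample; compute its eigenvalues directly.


Since M is real symmetric, all three eigenvalues are real; they are the roots of det(λI − M) = λ³ − (tr M) λ² + s λ − det M, where s is the sum of the principal 2×2 minors.
tr M = -3 + 4 + (-2) = -1.
s = ((-3)·4 − 3²) + ((-3)·(-2) − 1²) + (4·(-2) − 1²) = -21 + 5 + (-9) = -25.
det M (expand along row 1) = (-3)·(-9) − 3·(-7) + 1·(-1) = 47.
Characteristic polynomial: λ³ + λ² − 25λ − 47 = 0.
Substitute λ = y + (tr M)/3 = y − 0.333333 to remove the quadratic term: y³ + p·y + q = 0 with p = s − (tr M)²/3 = -25.333333 and q = −2(tr M)³/27 + (tr M)·s/3 − det M = -38.592593.
Three real roots ⇒ use the trigonometric (Viète) form: r = 2√(−p/3) = 5.811865, φ = arccos(3q/(p·r)) = arccos(0.786353) = 0.665914 rad.
y_k = r·cos(φ/3 − 2πk/3) for k = 0, 1, 2 gives y = 5.669273, -1.726558, -3.942715.
λ_k = y_k − 0.333333 gives λ = 5.3359, -2.0599, -4.2760 (check: the sum is -1.0000 = tr M).

Hence λ_max = 5.3359 and λ_min = -4.2760.


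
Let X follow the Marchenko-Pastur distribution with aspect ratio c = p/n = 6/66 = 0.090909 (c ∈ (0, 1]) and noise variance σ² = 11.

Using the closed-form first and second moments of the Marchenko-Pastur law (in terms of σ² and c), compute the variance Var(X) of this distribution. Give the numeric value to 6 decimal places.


Recall the MP moments m_1 = E[X] = σ² and m_2 = E[X²] = σ⁴ (1 + c).
m_1 = E[X] = σ² = 11, so m_1² = 121.
m_2 = E[X²] = σ⁴ (1 + c) = 121 · (1 + 0.090909) = 121 · 1.090909 = 132.000000.
(Note m_2 − m_1² simplifies to c · σ⁴ = 0.090909 · 121.)

Var(X) = m_2 − m_1² = 132.000000 − 121 = 11.000000.


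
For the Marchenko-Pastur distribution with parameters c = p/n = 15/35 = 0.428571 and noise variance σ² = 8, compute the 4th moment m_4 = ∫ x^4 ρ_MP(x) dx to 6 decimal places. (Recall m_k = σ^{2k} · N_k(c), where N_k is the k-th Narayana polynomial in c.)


E[X⁴] = σ⁸ (1 + 6c + 6c² + c³) (fourth MP moment). With σ² = 8 (so σ⁸ = 4096) and c = 15/35 = 0.428571: E[X⁴] = 4096 · (1 + 6·0.428571 + 6·(0.428571)² + (0.428571)³) = 4096 · 4.752187.

So E[X^4] = 19464.956268.


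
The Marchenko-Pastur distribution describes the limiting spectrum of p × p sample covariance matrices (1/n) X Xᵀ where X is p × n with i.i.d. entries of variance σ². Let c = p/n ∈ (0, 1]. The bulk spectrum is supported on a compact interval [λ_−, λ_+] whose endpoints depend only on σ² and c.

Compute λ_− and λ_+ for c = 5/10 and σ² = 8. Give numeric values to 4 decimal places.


c = 5/10 = 0.500000; √c = 0.707107.
λ_− = σ² (1 − √c)² = 8 · (1 − 0.707107)² = 8 · (0.292893)² = 0.686292.
λ_+ = σ² (1 + √c)² = 8 · (1 + 0.707107)² = 8 · (1.707107)² = 23.313708.

Rounded to 4 decimal places: λ_− ≈ 0.6863, λ_+ ≈ 23.3137.


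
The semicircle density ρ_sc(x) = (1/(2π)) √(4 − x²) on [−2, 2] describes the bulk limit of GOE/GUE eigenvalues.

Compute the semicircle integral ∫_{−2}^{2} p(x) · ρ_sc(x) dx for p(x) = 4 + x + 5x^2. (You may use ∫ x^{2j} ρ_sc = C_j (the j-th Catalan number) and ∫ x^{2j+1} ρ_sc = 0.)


Write p(x) = Σ a_i x^i, split into monomials and integrate each against ρ_sc separately.
Using ∫ x^{2j} ρ_sc = C_j = (1/(j+1)) C(2j, j) (Catalan numbers) and ∫ x^{2j+1} ρ_sc = 0 (odd monomials vanish by symmetry):
  i = 0 (even): a_0 · C_{0} = 4 · 1 = 4
  i = 1 (odd): ∫ x^1 ρ_sc = 0 (vanishes)
  i = 2 (even): a_2 · C_{1} = 5 · 1 = 5

Summing the contributions: ∫_{−2}^{2} p(x) ρ_sc(x) dx = 4 + 5 = 9.


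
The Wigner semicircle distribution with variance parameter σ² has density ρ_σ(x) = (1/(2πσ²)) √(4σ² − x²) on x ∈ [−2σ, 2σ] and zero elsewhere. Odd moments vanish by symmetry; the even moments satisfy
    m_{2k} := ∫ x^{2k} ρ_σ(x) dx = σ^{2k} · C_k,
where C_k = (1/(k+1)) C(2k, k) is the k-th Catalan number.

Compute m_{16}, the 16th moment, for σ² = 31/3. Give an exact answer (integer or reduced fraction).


By the scaled semicircle moment identity, m_{2k} = σ^{2k} · C_k with k = 8.
C_8 = (1/(k+1)) · C(2k, k) = (1/9) · C(16, 8) = (1/9) · 12870 = 1430.
σ^{2k} = (σ²)^k = (31/3)^8 = 852891037441/6561.

Therefore m_{16} = σ^{16} · C_8 = (852891037441/6561) · 1430 = 1219634183540630/6561.


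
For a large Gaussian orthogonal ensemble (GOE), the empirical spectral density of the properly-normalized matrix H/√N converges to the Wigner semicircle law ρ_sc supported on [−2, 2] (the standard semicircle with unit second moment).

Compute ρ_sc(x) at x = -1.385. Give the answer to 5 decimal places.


ρ_sc(x) = (1/(2π)) √(4 − x²). With x = -1.385:
  4 − x² = 4 − (-1.385)² = 4 − 1.918225 = 2.081775.
  √(4 − x²) = 1.442836.
  1/(2π) = 0.159155.
  ρ_sc(-1.385) = 0.159155 · 1.442836 = 0.229634.

Rounded to 5 decimal places: ρ_sc(-1.385) ≈ 0.22963.


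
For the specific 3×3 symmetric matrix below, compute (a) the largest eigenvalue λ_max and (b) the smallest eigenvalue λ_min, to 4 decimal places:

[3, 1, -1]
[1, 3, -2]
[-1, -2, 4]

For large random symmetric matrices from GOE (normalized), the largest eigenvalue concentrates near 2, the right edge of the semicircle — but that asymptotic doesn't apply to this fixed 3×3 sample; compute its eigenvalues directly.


Since M is real symmetric, all three eigenvalues are real; they are the roots of det(λI − M) = λ³ − (tr M) λ² + s λ − det M, where s is the sum of the principal 2×2 minors.
tr M = 3 + 3 + 4 = 10.
s = (3·3 − 1²) + (3·4 − (-1)²) + (3·4 − (-2)²) = 8 + 11 + 8 = 27.
det M (expand along row 1) = 3·8 − 1·2 + (-1)·1 = 21.
Characteristic polynomial: λ³ − 10λ² + 27λ − 21 = 0.
Substitute λ = y + (tr M)/3 = y + 3.333333 to remove the quadratic term: y³ + p·y + q = 0 with p = s − (tr M)²/3 = -6.333333 and q = −2(tr M)³/27 + (tr M)·s/3 − det M = -5.074074.
Three real roots ⇒ use the trigonometric (Viète) form: r = 2√(−p/3) = 2.905933, φ = arccos(3q/(p·r)) = arccos(0.827104) = 0.596861 rad.
y_k = r·cos(φ/3 − 2πk/3) for k = 0, 1, 2 gives y = 2.848610, -0.926913, -1.921697.
λ_k = y_k + 3.333333 gives λ = 6.1819, 2.4064, 1.4116 (check: the sum is 10.0000 = tr M).

Hence λ_max = 6.1819 and λ_min = 1.4116.
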